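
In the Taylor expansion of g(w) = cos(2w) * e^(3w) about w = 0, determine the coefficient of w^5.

Multiply the two series term by term and collect like powers.
g(0) = 1
g′(0) = 3
g′′(0) = 5
g′′′(0) = -9
g^(4)(0) = -119
g^(5)(0) = -597
So c_5 = g^(5)(0)/5! = -199/40.

-199/40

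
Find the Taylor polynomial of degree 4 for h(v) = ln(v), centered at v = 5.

-(v - 5)^4/2500 + (v - 5)^3/375 - (v - 5)^2/50 + (v - 5)/5 + ln(5)

h(5) = ln(5)
h′(5) = 1/5
h′′(5) = -1/25
h′′′(5) = 2/125
h^(4)(5) = -6/625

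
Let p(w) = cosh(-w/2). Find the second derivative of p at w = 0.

1/4

The coefficient of w^2 in the expansion is 1/8, so p′′(0) = 2! * (1/8) = 1/4.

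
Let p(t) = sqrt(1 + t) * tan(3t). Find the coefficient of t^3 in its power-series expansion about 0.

Write out both Maclaurin series and multiply, keeping only the needed powers.
p(0) = 0
p′(0) = 3
p′′(0) = 3
p′′′(0) = 207/4
The Taylor polynomial is Σ p^(k)(0)/k! · t^k.

69/8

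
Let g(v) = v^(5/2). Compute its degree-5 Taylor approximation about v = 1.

g(1) = 1
g′(1) = 5/2
g′′(1) = 15/4
g′′′(1) = 15/8
g^(4)(1) = -15/16
g^(5)(1) = 45/32
Dividing each by k! gives the coefficients c_0, ..., c_5.

3*(v - 1)^5/256 - 5*(v - 1)^4/128 + 5*(v - 1)^3/16 + 15*(v - 1)^2/8 + 5*(v - 1)/2 + 1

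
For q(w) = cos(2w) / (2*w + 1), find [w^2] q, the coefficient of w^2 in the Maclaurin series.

2

Expand 1/(denominator) as a geometric series and multiply by the numerator's series.
[w^0] = 1;  [w^1] = -2;  [w^2] = 2.
So c_2 = q′′(0)/2! = 2.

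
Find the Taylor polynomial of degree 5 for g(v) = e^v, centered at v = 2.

(v - 2)^5*e^(2)/120 + (v - 2)^4*e^(2)/24 + (v - 2)^3*e^(2)/6 + (v - 2)^2*e^(2)/2 + (v - 2)*e^(2) + e^(2)

g(2) = e^(2)
g′(2) = e^(2)
g′′(2) = e^(2)
g′′′(2) = e^(2)
g^(4)(2) = e^(2)
g^(5)(2) = e^(2)
The Taylor polynomial is Σ g^(k)(2)/k! · (v - 2)^k.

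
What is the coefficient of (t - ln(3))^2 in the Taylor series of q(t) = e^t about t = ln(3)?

3/2

Apply the Taylor formula c_k = f^(k)(a)/k!.
[(t - ln(3))^0] = 3;  [(t - ln(3))^1] = 3;  [(t - ln(3))^2] = 3/2.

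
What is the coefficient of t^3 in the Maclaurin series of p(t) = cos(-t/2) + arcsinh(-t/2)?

Expand each term separately and add.
p(0) = 1
p′(0) = -1/2
p′′(0) = -1/4
p′′′(0) = 1/8
So c_3 = p′′′(0)/3! = 1/48.

1/48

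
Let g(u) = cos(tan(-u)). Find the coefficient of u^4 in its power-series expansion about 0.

Compose series: expand the inner function first, then feed it into the outer expansion.
g(0) = 1
g′(0) = 0
g′′(0) = -1
g′′′(0) = 0
g^(4)(0) = -7

-7/24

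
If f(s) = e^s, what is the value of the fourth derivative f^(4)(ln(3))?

The coefficient of (s - ln(3))^4 in the expansion is 1/8, so f^(4)(ln(3)) = 4! * (1/8) = 3.

3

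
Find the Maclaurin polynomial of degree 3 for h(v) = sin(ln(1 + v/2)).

Substitute the inner expansion into the outer series and collect powers.
h(0) = 0
h′(0) = 1/2
h′′(0) = -1/4
h′′′(0) = 1/8
Then c_k = h^(k)(0)/k! gives each Taylor coefficient.

v^3/48 - v^2/8 + v/2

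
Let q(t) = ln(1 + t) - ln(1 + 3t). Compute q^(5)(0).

Add the two expansions coefficient-wise.
The coefficient of t^5 in the expansion is -242/5, so q^(5)(0) = 5! * (-242/5) = -5808.

-5808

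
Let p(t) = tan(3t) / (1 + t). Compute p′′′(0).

72

Multiply the two series term by term and collect like powers.
The coefficient of t^3 in the expansion is 12, so p′′′(0) = 3! * (12) = 72.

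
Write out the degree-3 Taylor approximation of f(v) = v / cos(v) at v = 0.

Invert the denominator's series and multiply.

v^3/2 + v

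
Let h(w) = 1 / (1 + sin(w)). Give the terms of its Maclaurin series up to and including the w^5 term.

-61*w^5/120 + 2*w^4/3 - 5*w^3/6 + w^2 - w + 1

Use the geometric series for the reciprocal, then substitute.
h(0) = 1
h′(0) = -1
h′′(0) = 2
h′′′(0) = -5
h^(4)(0) = 16
h^(5)(0) = -61
Then c_k = h^(k)(0)/k! gives each Taylor coefficient.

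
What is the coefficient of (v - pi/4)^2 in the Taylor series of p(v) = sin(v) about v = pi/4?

Differentiate repeatedly and evaluate at the center.
p(pi/4) = sqrt(2)/2
p′(pi/4) = sqrt(2)/2
p′′(pi/4) = -sqrt(2)/2
So c_2 = p′′(pi/4)/2! = -sqrt(2)/4.

-sqrt(2)/4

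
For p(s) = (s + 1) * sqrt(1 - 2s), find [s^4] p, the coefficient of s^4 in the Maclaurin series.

Distribute the polynomial across the series and collect like powers.
[s^0] = 1;  [s^1] = 0;  [s^2] = -3/2;  [s^3] = -1;  [s^4] = -9/8.
So c_4 = p^(4)(0)/4! = -9/8.

-9/8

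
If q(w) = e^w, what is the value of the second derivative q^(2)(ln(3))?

3

From the series, [(w - ln(3))^2] q = 3/2; multiply by 2! = 2 to get 3.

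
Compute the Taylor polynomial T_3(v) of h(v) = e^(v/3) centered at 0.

v^3/162 + v^2/18 + v/3 + 1

h(0) = 1
h′(0) = 1/3
h′′(0) = 1/9
h′′′(0) = 1/27
Dividing each by k! gives the coefficients c_0, ..., c_3.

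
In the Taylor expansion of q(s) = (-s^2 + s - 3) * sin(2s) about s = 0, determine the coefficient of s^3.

Shift and add copies of the series according to the polynomial's terms.
q(0) = 0
q′(0) = -6
q′′(0) = 4
q′′′(0) = 12
So c_3 = q′′′(0)/3! = 2.

2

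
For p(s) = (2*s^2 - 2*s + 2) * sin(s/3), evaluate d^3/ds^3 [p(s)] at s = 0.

106/27

Distribute the polynomial across the series and collect like powers.
The coefficient of s^3 in the expansion is 53/81, so p′′′(0) = 3! * (53/81) = 106/27.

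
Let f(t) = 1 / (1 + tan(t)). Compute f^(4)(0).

Expand as Σ (-1)^k u^k with u equal to the inner function's series.
The coefficient of t^4 in the expansion is 5/3, so f^(4)(0) = 4! * (5/3) = 40.

40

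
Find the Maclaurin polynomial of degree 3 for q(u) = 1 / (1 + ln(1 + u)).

Write 1/(1+u) = 1 - u + u^2 - u^3 + ... and substitute the series for u.
q(0) = 1
q′(0) = -1
q′′(0) = 3
q′′′(0) = -14

-7*u^3/3 + 3*u^2/2 - u + 1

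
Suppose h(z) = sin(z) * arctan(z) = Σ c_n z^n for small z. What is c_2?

Multiply the two series term by term and collect like powers.
h(0) = 0
h′(0) = 0
h′′(0) = 2
So c_2 = h′′(0)/2! = 1.

1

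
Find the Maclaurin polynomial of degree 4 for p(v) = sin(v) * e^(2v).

Take the Cauchy product of the two expansions.
p(0) = 0
p′(0) = 1
p′′(0) = 4
p′′′(0) = 11
p^(4)(0) = 24

v^4 + 11*v^3/6 + 2*v^2 + v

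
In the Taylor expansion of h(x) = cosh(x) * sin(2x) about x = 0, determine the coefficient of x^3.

-1/3

Take the Cauchy product of the two expansions.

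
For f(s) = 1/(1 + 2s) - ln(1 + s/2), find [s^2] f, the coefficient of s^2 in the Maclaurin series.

Expand each term separately and add.
f(0) = 1
f′(0) = -5/2
f′′(0) = 33/4
Then c_k = f^(k)(0)/k! gives each Taylor coefficient.

33/8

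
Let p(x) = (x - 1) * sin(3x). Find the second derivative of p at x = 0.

Shift and add copies of the series according to the polynomial's terms.
From the series, [x^2] p = 3; multiply by 2! = 2 to get 6.

6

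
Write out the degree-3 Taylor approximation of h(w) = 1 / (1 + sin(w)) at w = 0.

-5*w^3/6 + w^2 - w + 1

Use the geometric series for the reciprocal, then substitute.
h(0) = 1
h′(0) = -1
h′′(0) = 2
h′′′(0) = -5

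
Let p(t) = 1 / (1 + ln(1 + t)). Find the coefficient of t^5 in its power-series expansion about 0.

-347/60

Expand as Σ (-1)^k u^k with u equal to the inner function's series.
p(0) = 1
p′(0) = -1
p′′(0) = 3
p′′′(0) = -14
p^(4)(0) = 88
p^(5)(0) = -694
So c_5 = p^(5)(0)/5! = -347/60.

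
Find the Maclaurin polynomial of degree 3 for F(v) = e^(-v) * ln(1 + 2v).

17*v^3/3 - 4*v^2 + 2*v

Multiply the two series term by term and collect like powers.
F(0) = 0
F′(0) = 2
F′′(0) = -8
F′′′(0) = 34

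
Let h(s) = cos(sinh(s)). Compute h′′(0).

-1

Compose series: expand the inner function first, then feed it into the outer expansion.
From the series, [s^2] h = -1/2; multiply by 2! = 2 to get -1.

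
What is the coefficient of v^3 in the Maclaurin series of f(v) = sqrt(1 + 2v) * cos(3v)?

Take the Cauchy product of the two expansions.
f(0) = 1
f′(0) = 1
f′′(0) = -10
f′′′(0) = -24

-4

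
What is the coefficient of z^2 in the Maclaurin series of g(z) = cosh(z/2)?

1/8

g(0) = 1
g′(0) = 0
g′′(0) = 1/4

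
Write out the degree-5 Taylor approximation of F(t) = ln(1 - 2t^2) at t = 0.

-2*t^4 - 2*t^2

Compute the successive derivatives at the expansion point and divide by k!.
[t^0] = 0;  [t^1] = 0;  [t^2] = -2;  [t^3] = 0;  [t^4] = -2;  [t^5] = 0.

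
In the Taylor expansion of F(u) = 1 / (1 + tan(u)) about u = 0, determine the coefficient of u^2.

1

Write 1/(1+u) = 1 - u + u^2 - u^3 + ... and substitute the series for u.
F(0) = 1
F′(0) = -1
F′′(0) = 2
So c_2 = F′′(0)/2! = 1.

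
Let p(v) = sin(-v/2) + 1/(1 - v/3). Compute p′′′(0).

25/72

Add the two expansions coefficient-wise.
From the series, [v^3] p = 25/432; multiply by 3! = 6 to get 25/72.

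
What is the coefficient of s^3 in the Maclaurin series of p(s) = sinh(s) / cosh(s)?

Divide the numerator series by the denominator series (power-series long division).
So c_3 = p′′′(0)/3! = -1/3.

-1/3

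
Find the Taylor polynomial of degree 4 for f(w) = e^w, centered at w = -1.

f(-1) = e^(-1)
f′(-1) = e^(-1)
f′′(-1) = e^(-1)
f′′′(-1) = e^(-1)
f^(4)(-1) = e^(-1)
Then c_k = f^(k)(-1)/k! gives each Taylor coefficient.

(w + 1)^4*e^(-1)/24 + (w + 1)^3*e^(-1)/6 + (w + 1)^2*e^(-1)/2 + (w + 1)*e^(-1) + e^(-1)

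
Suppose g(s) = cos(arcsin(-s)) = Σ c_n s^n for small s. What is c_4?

Let u equal the inner series; expand the outer function in u and truncate.
So c_4 = g^(4)(0)/4! = -1/8.

-1/8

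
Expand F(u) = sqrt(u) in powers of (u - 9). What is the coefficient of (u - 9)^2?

-1/216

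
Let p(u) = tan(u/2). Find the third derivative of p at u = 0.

Differentiate repeatedly and evaluate at the center.
The coefficient of u^3 in the expansion is 1/24, so p′′′(0) = 3! * (1/24) = 1/4.

1/4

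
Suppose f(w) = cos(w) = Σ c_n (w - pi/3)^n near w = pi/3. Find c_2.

-1/4

Differentiate repeatedly and evaluate at the center.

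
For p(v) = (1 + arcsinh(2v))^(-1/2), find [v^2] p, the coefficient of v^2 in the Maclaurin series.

Compose series: expand the inner function first, then feed it into the outer expansion.

3/2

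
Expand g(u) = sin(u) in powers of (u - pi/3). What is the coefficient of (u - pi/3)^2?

-sqrt(3)/4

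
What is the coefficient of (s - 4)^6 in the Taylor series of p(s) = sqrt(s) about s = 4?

p(4) = 2
p′(4) = 1/4
p′′(4) = -1/32
p′′′(4) = 3/256
p^(4)(4) = -15/2048
p^(5)(4) = 105/16384
p^(6)(4) = -945/131072
Dividing each by k! gives the coefficients c_0, ..., c_6.

-21/2097152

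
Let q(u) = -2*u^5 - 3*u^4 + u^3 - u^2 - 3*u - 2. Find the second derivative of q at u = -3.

736

From the series, [(u + 3)^2] q = 368; multiply by 2! = 2 to get 736.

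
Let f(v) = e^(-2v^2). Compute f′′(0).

-4

Use the known series and substitute for the argument.
The coefficient of v^2 in the expansion is -2, so f′′(0) = 2! * (-2) = -4.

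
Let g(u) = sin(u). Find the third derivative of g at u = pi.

1

The coefficient of (u - pi)^3 in the expansion is 1/6, so g′′′(pi) = 3! * (1/6) = 1.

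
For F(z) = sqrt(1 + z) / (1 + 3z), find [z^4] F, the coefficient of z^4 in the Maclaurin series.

Take the Cauchy product of the two expansions.

8467/128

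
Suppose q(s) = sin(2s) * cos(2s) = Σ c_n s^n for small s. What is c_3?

Multiply the two series term by term and collect like powers.
q(0) = 0
q′(0) = 2
q′′(0) = 0
q′′′(0) = -32
Then c_k = q^(k)(0)/k! gives each Taylor coefficient.

-16/3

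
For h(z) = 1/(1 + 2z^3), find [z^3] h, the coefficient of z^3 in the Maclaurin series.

Use the known series and substitute for the argument.
So c_3 = h′′′(0)/3! = -2.

-2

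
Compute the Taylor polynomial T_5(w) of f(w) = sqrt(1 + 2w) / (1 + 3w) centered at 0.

Expand each factor separately, then convolve coefficients.
f(0) = 1
f′(0) = -2
f′′(0) = 11
f′′′(0) = -96
f^(4)(0) = 1137
f^(5)(0) = -16950
Then c_k = f^(k)(0)/k! gives each Taylor coefficient.

-565*w^5/4 + 379*w^4/8 - 16*w^3 + 11*w^2/2 - 2*w + 1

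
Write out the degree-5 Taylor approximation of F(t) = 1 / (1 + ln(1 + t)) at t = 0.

Write 1/(1+u) = 1 - u + u^2 - u^3 + ... and substitute the series for u.
F(0) = 1
F′(0) = -1
F′′(0) = 3
F′′′(0) = -14
F^(4)(0) = 88
F^(5)(0) = -694
Then c_k = F^(k)(0)/k! gives each Taylor coefficient.

-347*t^5/60 + 11*t^4/3 - 7*t^3/3 + 3*t^2/2 - t + 1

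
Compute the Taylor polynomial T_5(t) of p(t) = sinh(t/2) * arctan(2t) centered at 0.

-31*t^4/24 + t^2

Expand each factor separately, then convolve coefficients.
p(0) = 0
p′(0) = 0
p′′(0) = 2
p′′′(0) = 0
p^(4)(0) = -31
p^(5)(0) = 0
The Taylor polynomial is Σ p^(k)(0)/k! · t^k.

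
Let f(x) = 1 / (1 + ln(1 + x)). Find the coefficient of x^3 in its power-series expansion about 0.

Use the geometric series for the reciprocal, then substitute.
f(0) = 1
f′(0) = -1
f′′(0) = 3
f′′′(0) = -14
Dividing each by k! gives the coefficients c_0, ..., c_3.

-7/3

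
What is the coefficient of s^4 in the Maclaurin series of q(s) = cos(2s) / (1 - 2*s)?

Multiply the numerator's expansion by the denominator's geometric series.
[s^0] = 1;  [s^1] = 2;  [s^2] = 2;  [s^3] = 4;  [s^4] = 26/3.
So c_4 = q^(4)(0)/4! = 26/3.

26/3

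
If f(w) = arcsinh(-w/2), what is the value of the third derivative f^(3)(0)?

From the series, [w^3] f = 1/48; multiply by 3! = 6 to get 1/8.

1/8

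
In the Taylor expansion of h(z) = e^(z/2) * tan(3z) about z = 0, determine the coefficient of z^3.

Write out both Maclaurin series and multiply, keeping only the needed powers.
[z^0] = 0;  [z^1] = 3;  [z^2] = 3/2;  [z^3] = 75/8.

75/8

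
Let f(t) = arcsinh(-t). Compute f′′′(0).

Compute the successive derivatives at the expansion point and divide by k!.
The coefficient of t^3 in the expansion is 1/6, so f′′′(0) = 3! * (1/6) = 1.

1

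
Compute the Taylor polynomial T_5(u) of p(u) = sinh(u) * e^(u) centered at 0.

2*u^5/15 + u^4/3 + 2*u^3/3 + u^2 + u

Multiply the two series term by term and collect like powers.
p(0) = 0
p′(0) = 1
p′′(0) = 2
p′′′(0) = 4
p^(4)(0) = 8
p^(5)(0) = 16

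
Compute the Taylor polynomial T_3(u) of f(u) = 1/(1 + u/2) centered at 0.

Use the known series and substitute for the argument.
[u^0] = 1;  [u^1] = -1/2;  [u^2] = 1/4;  [u^3] = -1/8.

-u^3/8 + u^2/4 - u/2 + 1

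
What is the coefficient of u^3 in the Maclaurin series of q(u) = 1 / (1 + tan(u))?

Expand as Σ (-1)^k u^k with u equal to the inner function's series.
[u^0] = 1;  [u^1] = -1;  [u^2] = 1;  [u^3] = -4/3.

-4/3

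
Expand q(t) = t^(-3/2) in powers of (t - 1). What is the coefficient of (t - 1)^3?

Differentiate repeatedly and evaluate at the center.

-35/16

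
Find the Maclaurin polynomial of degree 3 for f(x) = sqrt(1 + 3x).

f(0) = 1
f′(0) = 3/2
f′′(0) = -9/4
f′′′(0) = 81/8

27*x^3/16 - 9*x^2/8 + 3*x/2 + 1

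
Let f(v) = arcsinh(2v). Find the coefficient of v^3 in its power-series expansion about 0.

-4/3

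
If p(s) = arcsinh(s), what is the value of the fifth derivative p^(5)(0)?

9

The coefficient of s^5 in the expansion is 3/40, so p^(5)(0) = 5! * (3/40) = 9.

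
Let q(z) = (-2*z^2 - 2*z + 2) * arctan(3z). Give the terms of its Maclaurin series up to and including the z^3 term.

Shift and add copies of the series according to the polynomial's terms.
q(0) = 0
q′(0) = 6
q′′(0) = -12
q′′′(0) = -144

-24*z^3 - 6*z^2 + 6*z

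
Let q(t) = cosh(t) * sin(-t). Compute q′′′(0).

-2

Write out both Maclaurin series and multiply, keeping only the needed powers.
From the series, [t^3] q = -1/3; multiply by 3! = 6 to get -2.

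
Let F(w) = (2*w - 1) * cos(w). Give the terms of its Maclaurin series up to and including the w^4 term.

Distribute the polynomial across the series and collect like powers.
F(0) = -1
F′(0) = 2
F′′(0) = 1
F′′′(0) = -6
F^(4)(0) = -1
The Taylor polynomial is Σ F^(k)(0)/k! · w^k.

-w^4/24 - w^3 + w^2/2 + 2*w - 1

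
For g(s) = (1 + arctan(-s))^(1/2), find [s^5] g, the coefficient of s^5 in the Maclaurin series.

-83/1280

Let u equal the inner series; expand the outer function in u and truncate.
[s^0] = 1;  [s^1] = -1/2;  [s^2] = -1/8;  [s^3] = 5/48;  [s^4] = 17/384;  [s^5] = -83/1280.
So c_5 = g^(5)(0)/5! = -83/1280.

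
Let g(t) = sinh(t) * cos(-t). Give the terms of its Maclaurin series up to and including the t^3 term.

Expand each factor separately, then convolve coefficients.
[t^0] = 0;  [t^1] = 1;  [t^2] = 0;  [t^3] = -1/3.

-t^3/3 + t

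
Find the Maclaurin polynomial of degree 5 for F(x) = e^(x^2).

x^4/2 + x^2 + 1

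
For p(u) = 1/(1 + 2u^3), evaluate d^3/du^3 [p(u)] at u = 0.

-12

Apply the Taylor formula c_k = f^(k)(a)/k!.
From the series, [u^3] p = -2; multiply by 3! = 6 to get -12.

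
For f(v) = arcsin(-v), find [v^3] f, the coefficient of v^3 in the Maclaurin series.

-1/6

[v^0] = 0;  [v^1] = -1;  [v^2] = 0;  [v^3] = -1/6.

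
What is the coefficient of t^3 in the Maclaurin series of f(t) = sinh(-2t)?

c_3 = f′′′(0)/3! = -4/3.

-4/3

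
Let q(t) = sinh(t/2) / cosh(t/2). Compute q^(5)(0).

1/2

Divide the numerator series by the denominator series (power-series long division).
The coefficient of t^5 in the expansion is 1/240, so q^(5)(0) = 5! * (1/240) = 1/2.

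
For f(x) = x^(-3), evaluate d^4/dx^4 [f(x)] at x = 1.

360

From the series, [(x - 1)^4] f = 15; multiply by 4! = 24 to get 360.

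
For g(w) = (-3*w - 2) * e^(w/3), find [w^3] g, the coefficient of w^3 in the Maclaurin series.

-29/162

Distribute the polynomial across the series and collect like powers.
[w^0] = -2;  [w^1] = -11/3;  [w^2] = -10/9;  [w^3] = -29/162.
So c_3 = g′′′(0)/3! = -29/162.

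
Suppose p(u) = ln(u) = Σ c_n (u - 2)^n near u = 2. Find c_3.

1/24

c_3 = p′′′(2)/3! = 1/24.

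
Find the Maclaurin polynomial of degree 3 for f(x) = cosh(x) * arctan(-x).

Expand each factor separately, then convolve coefficients.

-x^3/6 - x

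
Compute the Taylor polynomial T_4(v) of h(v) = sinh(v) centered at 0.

v^3/6 + v

Apply the Taylor formula c_k = f^(k)(a)/k!.
h(0) = 0
h′(0) = 1
h′′(0) = 0
h′′′(0) = 1
h^(4)(0) = 0
Dividing each by k! gives the coefficients c_0, ..., c_4.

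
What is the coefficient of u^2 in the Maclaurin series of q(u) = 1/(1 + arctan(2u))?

4

Let u equal the inner series; expand the outer function in u and truncate.
[u^0] = 1;  [u^1] = -2;  [u^2] = 4.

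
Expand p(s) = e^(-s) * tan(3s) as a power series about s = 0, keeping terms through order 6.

-1357*s^6/40 + 1481*s^5/40 - 19*s^4/2 + 21*s^3/2 - 3*s^2 + 3*s

Expand each factor separately, then convolve coefficients.
[s^0] = 0;  [s^1] = 3;  [s^2] = -3;  [s^3] = 21/2;  [s^4] = -19/2;  [s^5] = 1481/40;  [s^6] = -1357/40.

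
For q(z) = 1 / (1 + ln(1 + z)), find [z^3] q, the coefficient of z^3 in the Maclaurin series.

-7/3

Use the geometric series for the reciprocal, then substitute.
q(0) = 1
q′(0) = -1
q′′(0) = 3
q′′′(0) = -14
Dividing each by k! gives the coefficients c_0, ..., c_3.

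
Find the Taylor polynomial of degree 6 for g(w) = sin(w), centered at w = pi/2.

Apply the Taylor formula c_k = f^(k)(a)/k!.
g(pi/2) = 1
g′(pi/2) = 0
g′′(pi/2) = -1
g′′′(pi/2) = 0
g^(4)(pi/2) = 1
g^(5)(pi/2) = 0
g^(6)(pi/2) = -1

-(w - pi/2)^6/720 + (w - pi/2)^4/24 - (w - pi/2)^2/2 + 1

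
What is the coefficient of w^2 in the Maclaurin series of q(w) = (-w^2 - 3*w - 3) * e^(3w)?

-47/2

Distribute the polynomial across the series and collect like powers.
[w^0] = -3;  [w^1] = -12;  [w^2] = -47/2.
So c_2 = q′′(0)/2! = -47/2.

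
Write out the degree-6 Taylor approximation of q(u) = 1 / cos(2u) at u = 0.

244*u^6/45 + 10*u^4/3 + 2*u^2 + 1

Write the quotient as an unknown series and match coefficients against numerator = denominator · series.
q(0) = 1
q′(0) = 0
q′′(0) = 4
q′′′(0) = 0
q^(4)(0) = 80
q^(5)(0) = 0
q^(6)(0) = 3904
The Taylor polynomial is Σ q^(k)(0)/k! · u^k.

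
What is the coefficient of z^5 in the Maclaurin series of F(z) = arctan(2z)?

32/5

[z^0] = 0;  [z^1] = 2;  [z^2] = 0;  [z^3] = -8/3;  [z^4] = 0;  [z^5] = 32/5.
So c_5 = F^(5)(0)/5! = 32/5.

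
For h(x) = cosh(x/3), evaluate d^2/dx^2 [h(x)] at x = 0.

1/9

From the series, [x^2] h = 1/18; multiply by 2! = 2 to get 1/9.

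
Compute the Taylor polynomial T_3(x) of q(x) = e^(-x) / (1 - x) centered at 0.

x^3/3 + x^2/2 + 1

Take the Cauchy product of the two expansions.
q(0) = 1
q′(0) = 0
q′′(0) = 1
q′′′(0) = 2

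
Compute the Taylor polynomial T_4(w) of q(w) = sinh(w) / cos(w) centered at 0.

Divide the numerator series by the denominator series (power-series long division).
[w^0] = 0;  [w^1] = 1;  [w^2] = 0;  [w^3] = 2/3;  [w^4] = 0.

2*w^3/3 + w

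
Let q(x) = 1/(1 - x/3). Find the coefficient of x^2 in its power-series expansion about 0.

[x^0] = 1;  [x^1] = 1/3;  [x^2] = 1/9.

1/9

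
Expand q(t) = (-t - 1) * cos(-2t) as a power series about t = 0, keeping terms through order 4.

Multiply each power in the prefactor through the base expansion.
q(0) = -1
q′(0) = -1
q′′(0) = 4
q′′′(0) = 12
q^(4)(0) = -16

-2*t^4/3 + 2*t^3 + 2*t^2 - t - 1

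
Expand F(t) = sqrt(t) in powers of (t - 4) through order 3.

(t - 4)^3/512 - (t - 4)^2/64 + (t - 4)/4 + 2

Differentiate repeatedly and evaluate at the center.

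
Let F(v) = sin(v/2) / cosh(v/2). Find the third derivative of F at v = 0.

-1/2

Divide the numerator series by the denominator series (power-series long division).
The coefficient of v^3 in the expansion is -1/12, so F′′′(0) = 3! * (-1/12) = -1/2.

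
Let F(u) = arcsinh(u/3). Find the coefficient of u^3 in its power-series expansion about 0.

[u^0] = 0;  [u^1] = 1/3;  [u^2] = 0;  [u^3] = -1/162.

-1/162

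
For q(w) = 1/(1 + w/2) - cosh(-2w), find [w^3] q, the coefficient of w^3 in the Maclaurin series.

Add the two expansions coefficient-wise.
q(0) = 0
q′(0) = -1/2
q′′(0) = -7/2
q′′′(0) = -3/4
The Taylor polynomial is Σ q^(k)(0)/k! · w^k.

-1/8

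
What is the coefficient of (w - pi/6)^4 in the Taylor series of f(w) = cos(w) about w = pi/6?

sqrt(3)/48

Use the known series and substitute for the argument.
f(pi/6) = sqrt(3)/2
f′(pi/6) = -1/2
f′′(pi/6) = -sqrt(3)/2
f′′′(pi/6) = 1/2
f^(4)(pi/6) = sqrt(3)/2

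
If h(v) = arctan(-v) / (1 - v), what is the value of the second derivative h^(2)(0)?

-2

Multiply the numerator's expansion by the denominator's geometric series.
The coefficient of v^2 in the expansion is -1, so h′′(0) = 2! * (-1) = -2.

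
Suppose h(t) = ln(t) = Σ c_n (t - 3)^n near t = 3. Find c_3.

c_3 = h′′′(3)/3! = 1/81.

1/81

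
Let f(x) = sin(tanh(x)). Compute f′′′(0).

-3

Substitute the inner expansion into the outer series and collect powers.
From the series, [x^3] f = -1/2; multiply by 3! = 6 to get -3.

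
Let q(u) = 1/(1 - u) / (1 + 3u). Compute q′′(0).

14

Write out both Maclaurin series and multiply, keeping only the needed powers.
From the series, [u^2] q = 7; multiply by 2! = 2 to get 14.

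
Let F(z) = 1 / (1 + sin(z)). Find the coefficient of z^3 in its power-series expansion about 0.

-5/6

Expand as Σ (-1)^k u^k with u equal to the inner function's series.
F(0) = 1
F′(0) = -1
F′′(0) = 2
F′′′(0) = -5
Dividing each by k! gives the coefficients c_0, ..., c_3.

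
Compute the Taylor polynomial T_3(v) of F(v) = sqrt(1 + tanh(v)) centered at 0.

Substitute the inner expansion into the outer series and collect powers.

-5*v^3/48 - v^2/8 + v/2 + 1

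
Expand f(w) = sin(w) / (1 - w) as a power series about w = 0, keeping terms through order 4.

5*w^4/6 + 5*w^3/6 + w^2 + w

Multiply the two series term by term and collect like powers.
f(0) = 0
f′(0) = 1
f′′(0) = 2
f′′′(0) = 5
f^(4)(0) = 20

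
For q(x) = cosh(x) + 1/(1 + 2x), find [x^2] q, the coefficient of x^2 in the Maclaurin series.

9/2

Expand each term separately and add.
[x^0] = 2;  [x^1] = -2;  [x^2] = 9/2.
So c_2 = q′′(0)/2! = 9/2.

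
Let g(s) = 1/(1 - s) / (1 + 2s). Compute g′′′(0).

Expand each factor separately, then convolve coefficients.
The coefficient of s^3 in the expansion is -5, so g′′′(0) = 3! * (-5) = -30.

-30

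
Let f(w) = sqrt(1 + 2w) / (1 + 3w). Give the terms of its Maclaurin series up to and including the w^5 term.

-565*w^5/4 + 379*w^4/8 - 16*w^3 + 11*w^2/2 - 2*w + 1

Write out both Maclaurin series and multiply, keeping only the needed powers.
[w^0] = 1;  [w^1] = -2;  [w^2] = 11/2;  [w^3] = -16;  [w^4] = 379/8;  [w^5] = -565/4.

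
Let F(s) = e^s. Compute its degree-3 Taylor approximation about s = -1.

(s + 1)^3*e^(-1)/6 + (s + 1)^2*e^(-1)/2 + (s + 1)*e^(-1) + e^(-1)

Compute the successive derivatives at the expansion point and divide by k!.
F(-1) = e^(-1)
F′(-1) = e^(-1)
F′′(-1) = e^(-1)
F′′′(-1) = e^(-1)
The Taylor polynomial is Σ F^(k)(-1)/k! · (s + 1)^k.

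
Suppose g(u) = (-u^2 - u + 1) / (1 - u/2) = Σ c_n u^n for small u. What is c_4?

Shift and add copies of the series according to the polynomial's terms.
[u^0] = 1;  [u^1] = -1/2;  [u^2] = -5/4;  [u^3] = -5/8;  [u^4] = -5/16.

-5/16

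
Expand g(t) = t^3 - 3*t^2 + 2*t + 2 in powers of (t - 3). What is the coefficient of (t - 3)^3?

1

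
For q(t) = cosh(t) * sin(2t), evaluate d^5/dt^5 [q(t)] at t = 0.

Take the Cauchy product of the two expansions.
From the series, [t^5] q = -19/60; multiply by 5! = 120 to get -38.

-38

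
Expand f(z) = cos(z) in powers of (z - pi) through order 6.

f(pi) = -1
f′(pi) = 0
f′′(pi) = 1
f′′′(pi) = 0
f^(4)(pi) = -1
f^(5)(pi) = 0
f^(6)(pi) = 1
Then c_k = f^(k)(pi)/k! gives each Taylor coefficient.

(z - pi)^6/720 - (z - pi)^4/24 + (z - pi)^2/2 - 1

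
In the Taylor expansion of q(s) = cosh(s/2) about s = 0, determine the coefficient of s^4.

1/384

Apply the Taylor formula c_k = f^(k)(a)/k!.
q(0) = 1
q′(0) = 0
q′′(0) = 1/4
q′′′(0) = 0
q^(4)(0) = 1/16
So c_4 = q^(4)(0)/4! = 1/384.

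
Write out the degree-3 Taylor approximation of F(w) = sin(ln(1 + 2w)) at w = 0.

4*w^3/3 - 2*w^2 + 2*w

Let u equal the inner series; expand the outer function in u and truncate.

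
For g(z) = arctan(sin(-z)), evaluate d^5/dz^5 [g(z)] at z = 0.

-45

Let u equal the inner series; expand the outer function in u and truncate.
The coefficient of z^5 in the expansion is -3/8, so g^(5)(0) = 5! * (-3/8) = -45.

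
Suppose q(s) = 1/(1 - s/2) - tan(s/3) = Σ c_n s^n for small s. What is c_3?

73/648

Add the two expansions coefficient-wise.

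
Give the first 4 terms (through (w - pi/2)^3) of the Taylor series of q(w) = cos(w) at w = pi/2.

(w - pi/2)^3/6 - (w - pi/2)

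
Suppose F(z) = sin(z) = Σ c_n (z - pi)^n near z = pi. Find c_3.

Apply the Taylor formula c_k = f^(k)(a)/k!.
F(pi) = 0
F′(pi) = -1
F′′(pi) = 0
F′′′(pi) = 1
Then c_k = F^(k)(pi)/k! gives each Taylor coefficient.

1/6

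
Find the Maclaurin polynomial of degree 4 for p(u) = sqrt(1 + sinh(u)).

-31*u^4/384 + 7*u^3/48 - u^2/8 + u/2 + 1

Compose series: expand the inner function first, then feed it into the outer expansion.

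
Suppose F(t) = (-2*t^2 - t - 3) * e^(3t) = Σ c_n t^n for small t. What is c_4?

Multiply each power in the prefactor through the base expansion.
[t^0] = -3;  [t^1] = -10;  [t^2] = -37/2;  [t^3] = -24;  [t^4] = -189/8.

-189/8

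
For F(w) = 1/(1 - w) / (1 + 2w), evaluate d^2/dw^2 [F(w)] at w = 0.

Expand each factor separately, then convolve coefficients.
The coefficient of w^2 in the expansion is 3, so F′′(0) = 2! * (3) = 6.

6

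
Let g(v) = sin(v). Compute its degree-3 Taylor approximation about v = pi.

(v - pi)^3/6 - (v - pi)

g(pi) = 0
g′(pi) = -1
g′′(pi) = 0
g′′′(pi) = 1
The Taylor polynomial is Σ g^(k)(pi)/k! · (v - pi)^k.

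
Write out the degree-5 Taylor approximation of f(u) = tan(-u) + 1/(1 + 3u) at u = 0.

Combine the two series term by term.
[u^0] = 1;  [u^1] = -4;  [u^2] = 9;  [u^3] = -82/3;  [u^4] = 81;  [u^5] = -3647/15.

-3647*u^5/15 + 81*u^4 - 82*u^3/3 + 9*u^2 - 4*u + 1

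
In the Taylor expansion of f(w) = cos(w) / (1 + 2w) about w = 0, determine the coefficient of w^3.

-7

Multiply the two series term by term and collect like powers.
f(0) = 1
f′(0) = -2
f′′(0) = 7
f′′′(0) = -42
So c_3 = f′′′(0)/3! = -7.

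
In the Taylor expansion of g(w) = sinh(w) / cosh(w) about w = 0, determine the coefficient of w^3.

Write the quotient as an unknown series and match coefficients against numerator = denominator · series.

-1/3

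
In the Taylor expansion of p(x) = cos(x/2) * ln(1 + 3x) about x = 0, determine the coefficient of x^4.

Take the Cauchy product of the two expansions.

-315/16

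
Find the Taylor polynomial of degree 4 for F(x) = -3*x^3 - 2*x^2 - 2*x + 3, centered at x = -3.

-3*(x + 3)^3 + 25*(x + 3)^2 - 71*(x + 3) + 72

Apply the Taylor formula c_k = f^(k)(a)/k!.
F(-3) = 72
F′(-3) = -71
F′′(-3) = 50
F′′′(-3) = -18
F^(4)(-3) = 0
Then c_k = F^(k)(-3)/k! gives each Taylor coefficient.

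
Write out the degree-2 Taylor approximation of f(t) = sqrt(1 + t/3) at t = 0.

-t^2/72 + t/6 + 1

[t^0] = 1;  [t^1] = 1/6;  [t^2] = -1/72.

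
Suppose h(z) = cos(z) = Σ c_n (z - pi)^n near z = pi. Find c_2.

1/2

c_2 = h′′(pi)/2! = 1/2.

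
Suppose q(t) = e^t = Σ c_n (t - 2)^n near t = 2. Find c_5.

[(t - 2)^0] = e^(2);  [(t - 2)^1] = e^(2);  [(t - 2)^2] = e^(2)/2;  [(t - 2)^3] = e^(2)/6;  [(t - 2)^4] = e^(2)/24;  [(t - 2)^5] = e^(2)/120.
So c_5 = q^(5)(2)/5! = e^(2)/120.

e^(2)/120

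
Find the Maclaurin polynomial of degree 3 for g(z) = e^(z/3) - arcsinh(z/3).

z^3/81 + z^2/18 + 1

Combine the two series term by term.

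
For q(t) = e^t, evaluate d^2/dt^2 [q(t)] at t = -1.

Compute the successive derivatives at the expansion point and divide by k!.
The coefficient of (t + 1)^2 in the expansion is e^(-1)/2, so q′′(-1) = 2! * (e^(-1)/2) = e^(-1).

e^(-1)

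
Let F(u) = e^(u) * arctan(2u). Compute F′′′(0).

Multiply the two series term by term and collect like powers.
The coefficient of u^3 in the expansion is -5/3, so F′′′(0) = 3! * (-5/3) = -10.

-10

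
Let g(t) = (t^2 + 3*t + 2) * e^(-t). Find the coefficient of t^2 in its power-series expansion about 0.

-1

Shift and add copies of the series according to the polynomial's terms.
g(0) = 2
g′(0) = 1
g′′(0) = -2
So c_2 = g′′(0)/2! = -1.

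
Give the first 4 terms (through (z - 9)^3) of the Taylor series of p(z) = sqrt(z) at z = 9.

[(z - 9)^0] = 3;  [(z - 9)^1] = 1/6;  [(z - 9)^2] = -1/216;  [(z - 9)^3] = 1/3888.

(z - 9)^3/3888 - (z - 9)^2/216 + (z - 9)/6 + 3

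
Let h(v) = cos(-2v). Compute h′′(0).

Apply the Taylor formula c_k = f^(k)(a)/k!.
The coefficient of v^2 in the expansion is -2, so h′′(0) = 2! * (-2) = -4.

-4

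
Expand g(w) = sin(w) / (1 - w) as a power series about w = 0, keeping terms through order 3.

Multiply the numerator's expansion by the denominator's geometric series.
g(0) = 0
g′(0) = 1
g′′(0) = 2
g′′′(0) = 5

5*w^3/6 + w^2 + w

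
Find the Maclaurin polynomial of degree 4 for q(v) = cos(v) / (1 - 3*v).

Multiply the numerator's expansion by the denominator's geometric series.
q(0) = 1
q′(0) = 3
q′′(0) = 17
q′′′(0) = 153
q^(4)(0) = 1837

1837*v^4/24 + 51*v^3/2 + 17*v^2/2 + 3*v + 1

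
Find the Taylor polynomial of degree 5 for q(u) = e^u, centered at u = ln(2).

q(ln(2)) = 2
q′(ln(2)) = 2
q′′(ln(2)) = 2
q′′′(ln(2)) = 2
q^(4)(ln(2)) = 2
q^(5)(ln(2)) = 2

(u - ln(2))^5/60 + (u - ln(2))^4/12 + (u - ln(2))^3/3 + (u - ln(2))^2 + 2*(u - ln(2)) + 2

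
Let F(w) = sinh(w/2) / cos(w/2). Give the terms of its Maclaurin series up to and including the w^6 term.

Divide the numerator series by the denominator series (power-series long division).
F(0) = 0
F′(0) = 1/2
F′′(0) = 0
F′′′(0) = 1/2
F^(4)(0) = 0
F^(5)(0) = 9/8
F^(6)(0) = 0

3*w^5/320 + w^3/12 + w/2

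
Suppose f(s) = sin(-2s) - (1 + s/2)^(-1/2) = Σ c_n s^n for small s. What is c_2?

Combine the two series term by term.
f(0) = -1
f′(0) = -7/4
f′′(0) = -3/16
So c_2 = f′′(0)/2! = -3/32.

-3/32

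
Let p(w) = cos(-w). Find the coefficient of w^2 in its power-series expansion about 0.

p(0) = 1
p′(0) = 0
p′′(0) = -1

-1/2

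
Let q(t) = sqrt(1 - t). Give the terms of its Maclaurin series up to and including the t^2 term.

q(0) = 1
q′(0) = -1/2
q′′(0) = -1/4
The Taylor polynomial is Σ q^(k)(0)/k! · t^k.

-t^2/8 - t/2 + 1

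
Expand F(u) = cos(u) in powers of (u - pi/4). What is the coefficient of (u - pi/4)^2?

c_2 = F′′(pi/4)/2! = -sqrt(2)/4.

-sqrt(2)/4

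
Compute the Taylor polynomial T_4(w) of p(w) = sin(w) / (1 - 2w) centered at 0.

Write out both Maclaurin series and multiply, keeping only the needed powers.
p(0) = 0
p′(0) = 1
p′′(0) = 4
p′′′(0) = 23
p^(4)(0) = 184
The Taylor polynomial is Σ p^(k)(0)/k! · w^k.

23*w^4/3 + 23*w^3/6 + 2*w^2 + w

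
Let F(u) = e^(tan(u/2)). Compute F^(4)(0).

9/16

Substitute the inner expansion into the outer series and collect powers.
The coefficient of u^4 in the expansion is 3/128, so F^(4)(0) = 4! * (3/128) = 9/16.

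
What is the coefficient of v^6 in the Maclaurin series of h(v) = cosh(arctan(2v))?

116/9

Plug the Maclaurin series of the inner function into that of the outer and collect terms.
h(0) = 1
h′(0) = 0
h′′(0) = 4
h′′′(0) = 0
h^(4)(0) = -112
h^(5)(0) = 0
h^(6)(0) = 9280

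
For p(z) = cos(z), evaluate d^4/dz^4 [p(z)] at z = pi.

From the series, [(z - pi)^4] p = -1/24; multiply by 4! = 24 to get -1.

-1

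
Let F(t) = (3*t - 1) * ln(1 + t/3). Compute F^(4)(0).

Multiply each power in the prefactor through the base expansion.
From the series, [t^4] F = 13/324; multiply by 4! = 24 to get 26/27.

26/27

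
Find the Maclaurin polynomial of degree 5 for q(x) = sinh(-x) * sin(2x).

x^4 - 2*x^2

Take the Cauchy product of the two expansions.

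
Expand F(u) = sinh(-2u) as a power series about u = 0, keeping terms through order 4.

Differentiate repeatedly and evaluate at the center.

-4*u^3/3 - 2*u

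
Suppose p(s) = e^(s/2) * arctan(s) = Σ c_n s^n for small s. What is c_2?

Take the Cauchy product of the two expansions.
So c_2 = p′′(0)/2! = 1/2.

1/2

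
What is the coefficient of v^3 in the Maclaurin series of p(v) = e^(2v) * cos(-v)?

1/3

Take the Cauchy product of the two expansions.
p(0) = 1
p′(0) = 2
p′′(0) = 3
p′′′(0) = 2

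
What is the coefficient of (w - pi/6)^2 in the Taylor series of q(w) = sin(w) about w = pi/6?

-1/4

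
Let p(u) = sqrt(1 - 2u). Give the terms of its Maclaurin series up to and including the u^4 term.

-5*u^4/8 - u^3/2 - u^2/2 - u + 1

p(0) = 1
p′(0) = -1
p′′(0) = -1
p′′′(0) = -3
p^(4)(0) = -15
Dividing each by k! gives the coefficients c_0, ..., c_4.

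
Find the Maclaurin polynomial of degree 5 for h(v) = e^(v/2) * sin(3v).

941*v^5/640 - 35*v^4/16 - 33*v^3/8 + 3*v^2/2 + 3*v

Take the Cauchy product of the two expansions.
h(0) = 0
h′(0) = 3
h′′(0) = 3
h′′′(0) = -99/4
h^(4)(0) = -105/2
h^(5)(0) = 2823/16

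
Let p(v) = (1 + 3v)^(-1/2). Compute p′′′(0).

-405/8

The coefficient of v^3 in the expansion is -135/16, so p′′′(0) = 3! * (-135/16) = -405/8.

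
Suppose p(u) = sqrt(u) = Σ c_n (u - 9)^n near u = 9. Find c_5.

7/5038848

Compute the successive derivatives at the expansion point and divide by k!.
p(9) = 3
p′(9) = 1/6
p′′(9) = -1/108
p′′′(9) = 1/648
p^(4)(9) = -5/11664
p^(5)(9) = 35/209952
So c_5 = p^(5)(9)/5! = 7/5038848.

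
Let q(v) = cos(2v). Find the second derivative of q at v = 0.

-4

From the series, [v^2] q = -2; multiply by 2! = 2 to get -4.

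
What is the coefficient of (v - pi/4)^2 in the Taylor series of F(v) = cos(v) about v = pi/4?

-sqrt(2)/4

Compute the successive derivatives at the expansion point and divide by k!.
F(pi/4) = sqrt(2)/2
F′(pi/4) = -sqrt(2)/2
F′′(pi/4) = -sqrt(2)/2
The Taylor polynomial is Σ F^(k)(pi/4)/k! · (v - pi/4)^k.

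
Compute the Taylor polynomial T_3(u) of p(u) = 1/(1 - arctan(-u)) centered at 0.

Substitute the inner expansion into the outer series and collect powers.
p(0) = 1
p′(0) = -1
p′′(0) = 2
p′′′(0) = -4
Dividing each by k! gives the coefficients c_0, ..., c_3.

-2*u^3/3 + u^2 - u + 1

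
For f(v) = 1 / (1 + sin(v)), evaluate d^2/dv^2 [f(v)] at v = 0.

Write 1/(1+u) = 1 - u + u^2 - u^3 + ... and substitute the series for u.
The coefficient of v^2 in the expansion is 1, so f′′(0) = 2! * (1) = 2.

2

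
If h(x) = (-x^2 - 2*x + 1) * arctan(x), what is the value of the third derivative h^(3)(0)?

-8

Distribute the polynomial across the series and collect like powers.
The coefficient of x^3 in the expansion is -4/3, so h′′′(0) = 3! * (-4/3) = -8.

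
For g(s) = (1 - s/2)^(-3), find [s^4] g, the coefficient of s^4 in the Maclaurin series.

g(0) = 1
g′(0) = 3/2
g′′(0) = 3
g′′′(0) = 15/2
g^(4)(0) = 45/2
Dividing each by k! gives the coefficients c_0, ..., c_4.

15/16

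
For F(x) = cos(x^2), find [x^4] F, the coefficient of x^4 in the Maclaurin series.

-1/2

F(0) = 1
F′(0) = 0
F′′(0) = 0
F′′′(0) = 0
F^(4)(0) = -12
So c_4 = F^(4)(0)/4! = -1/2.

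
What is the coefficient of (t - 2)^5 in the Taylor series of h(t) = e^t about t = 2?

Use the known series and substitute for the argument.
[(t - 2)^0] = e^(2);  [(t - 2)^1] = e^(2);  [(t - 2)^2] = e^(2)/2;  [(t - 2)^3] = e^(2)/6;  [(t - 2)^4] = e^(2)/24;  [(t - 2)^5] = e^(2)/120.

e^(2)/120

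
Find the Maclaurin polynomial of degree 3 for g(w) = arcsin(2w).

g(0) = 0
g′(0) = 2
g′′(0) = 0
g′′′(0) = 8

4*w^3/3 + 2*w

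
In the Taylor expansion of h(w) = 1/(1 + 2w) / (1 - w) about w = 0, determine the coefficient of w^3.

-5

Write out both Maclaurin series and multiply, keeping only the needed powers.
h(0) = 1
h′(0) = -1
h′′(0) = 6
h′′′(0) = -30
So c_3 = h′′′(0)/3! = -5.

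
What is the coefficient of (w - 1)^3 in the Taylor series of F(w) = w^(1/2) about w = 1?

1/16

Apply the Taylor formula c_k = f^(k)(a)/k!.
F(1) = 1
F′(1) = 1/2
F′′(1) = -1/4
F′′′(1) = 3/8
So c_3 = F′′′(1)/3! = 1/16.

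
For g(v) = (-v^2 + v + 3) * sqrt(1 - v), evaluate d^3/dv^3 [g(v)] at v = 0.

9/8

Multiply each power in the prefactor through the base expansion.
The coefficient of v^3 in the expansion is 3/16, so g′′′(0) = 3! * (3/16) = 9/8.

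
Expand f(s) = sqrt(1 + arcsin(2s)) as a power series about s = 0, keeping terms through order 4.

-31*s^4/24 + 7*s^3/6 - s^2/2 + s + 1

Compose series: expand the inner function first, then feed it into the outer expansion.
f(0) = 1
f′(0) = 1
f′′(0) = -1
f′′′(0) = 7
f^(4)(0) = -31
Dividing each by k! gives the coefficients c_0, ..., c_4.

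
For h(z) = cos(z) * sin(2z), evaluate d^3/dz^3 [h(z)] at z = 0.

-14

Multiply the two series term by term and collect like powers.
The coefficient of z^3 in the expansion is -7/3, so h′′′(0) = 3! * (-7/3) = -14.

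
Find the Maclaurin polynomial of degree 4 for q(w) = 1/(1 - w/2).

w^4/16 + w^3/8 + w^2/4 + w/2 + 1

Differentiate repeatedly and evaluate at the center.
q(0) = 1
q′(0) = 1/2
q′′(0) = 1/2
q′′′(0) = 3/4
q^(4)(0) = 3/2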